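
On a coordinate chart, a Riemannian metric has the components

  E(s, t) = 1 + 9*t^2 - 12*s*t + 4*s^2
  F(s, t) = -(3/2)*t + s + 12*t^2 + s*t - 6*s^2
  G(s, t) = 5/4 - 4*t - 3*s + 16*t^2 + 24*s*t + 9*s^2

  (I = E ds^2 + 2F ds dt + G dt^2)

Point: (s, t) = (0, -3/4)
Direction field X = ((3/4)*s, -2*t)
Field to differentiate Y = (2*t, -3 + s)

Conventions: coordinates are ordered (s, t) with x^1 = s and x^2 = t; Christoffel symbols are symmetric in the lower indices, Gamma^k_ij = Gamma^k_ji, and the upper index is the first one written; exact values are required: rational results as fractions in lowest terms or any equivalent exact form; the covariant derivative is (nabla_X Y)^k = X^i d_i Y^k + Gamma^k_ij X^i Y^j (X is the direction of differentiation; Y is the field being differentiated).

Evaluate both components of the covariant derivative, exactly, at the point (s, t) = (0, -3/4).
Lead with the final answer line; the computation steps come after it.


Answer: (nabla_X Y)^s = 1770/293, (nabla_X Y)^t = 1386/293

E = 97/16, F = 63/8, G = 53/4 at the point
E_s = 9, E_t = -27/2, F_s = 1/4, F_t = -39/2, G_s = -21, G_t = -28
EG - F^2 = 293/16;  g^inv = (16/293) * [[53/4, -63/8], [-63/8, 97/16]]
first-kind symbols [ij,l] = (1/2)(d_i g_jl + d_j g_il - d_l g_ij): [ss,s] = E_s/2 = 9/2, [ss,t] = F_s - E_t/2 = 7, [st,s] = E_t/2 = -27/4, [st,t] = G_s/2 = -21/2, [tt,s] = F_t - G_s/2 = -9, [tt,t] = G_t/2 = -14
Gamma^s_ij = (G*[ij,s] - F*[ij,t])/(EG - F^2), Gamma^t_ij = (E*[ij,t] - F*[ij,s])/(EG - F^2)
Gamma_sss = 72/293, Gamma_sst = -108/293, Gamma_stt = -144/293, Gamma_tss = 112/293, Gamma_tst = -168/293, Gamma_ttt = -224/293
X = (0, 3/2), Y = (-3/2, -3) at the point


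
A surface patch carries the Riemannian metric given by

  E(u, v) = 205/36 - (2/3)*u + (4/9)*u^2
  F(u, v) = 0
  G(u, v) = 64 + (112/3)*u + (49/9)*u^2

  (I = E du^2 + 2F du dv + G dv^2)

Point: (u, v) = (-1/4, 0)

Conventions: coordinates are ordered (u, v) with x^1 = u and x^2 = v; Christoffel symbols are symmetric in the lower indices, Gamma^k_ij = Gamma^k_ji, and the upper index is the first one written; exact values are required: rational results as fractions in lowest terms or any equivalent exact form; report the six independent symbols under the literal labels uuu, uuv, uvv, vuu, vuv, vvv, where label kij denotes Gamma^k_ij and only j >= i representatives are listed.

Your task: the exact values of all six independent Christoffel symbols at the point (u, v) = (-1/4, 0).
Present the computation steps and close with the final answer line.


E = 53/9, F = 0, G = 7921/144 at the point
E_u = -8/9, E_v = 0, F_u = 0, F_v = 0, G_u = 623/18, G_v = 0
EG - F^2 = 419813/1296;  g^inv = (1296/419813) * [[7921/144, 0], [0, 53/9]]
first-kind symbols [ij,l] = (1/2)(d_i g_jl + d_j g_il - d_l g_ij): [uu,u] = E_u/2 = -4/9, [uu,v] = F_u - E_v/2 = 0, [uv,u] = E_v/2 = 0, [uv,v] = G_u/2 = 623/36, [vv,u] = F_v - G_u/2 = -623/36, [vv,v] = G_v/2 = 0
Gamma^u_ij = (G*[ij,u] - F*[ij,v])/(EG - F^2), Gamma^v_ij = (E*[ij,v] - F*[ij,u])/(EG - F^2)

Answer: Gamma_uuu = -4/53, Gamma_uuv = 0, Gamma_uvv = -623/212, Gamma_vuu = 0, Gamma_vuv = 28/89, Gamma_vvv = 0


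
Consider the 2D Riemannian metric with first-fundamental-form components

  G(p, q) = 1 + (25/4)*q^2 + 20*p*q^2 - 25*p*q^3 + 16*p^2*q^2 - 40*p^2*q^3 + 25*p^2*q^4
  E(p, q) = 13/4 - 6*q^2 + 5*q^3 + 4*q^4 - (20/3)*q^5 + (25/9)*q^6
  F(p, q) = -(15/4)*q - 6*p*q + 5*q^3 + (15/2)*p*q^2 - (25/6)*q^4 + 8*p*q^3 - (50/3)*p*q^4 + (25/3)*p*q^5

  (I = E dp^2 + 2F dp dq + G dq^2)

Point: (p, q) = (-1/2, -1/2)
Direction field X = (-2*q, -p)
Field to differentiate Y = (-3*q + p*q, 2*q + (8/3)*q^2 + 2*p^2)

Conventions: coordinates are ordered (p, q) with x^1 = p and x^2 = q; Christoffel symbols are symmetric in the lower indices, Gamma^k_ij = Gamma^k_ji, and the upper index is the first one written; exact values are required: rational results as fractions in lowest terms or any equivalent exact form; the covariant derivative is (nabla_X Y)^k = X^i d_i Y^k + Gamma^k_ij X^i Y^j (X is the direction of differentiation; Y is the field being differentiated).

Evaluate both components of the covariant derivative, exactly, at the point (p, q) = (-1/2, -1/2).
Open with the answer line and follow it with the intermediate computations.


Answer: (nabla_X Y)^p = -2683/4072, (nabla_X Y)^q = -37711/12216

E = 937/576, F = -19/64, G = 73/64 at the point
E_p = 0, E_q = 247/48, F_p = 247/96, F_q = 35/96, G_p = -39/16, G_q = -3/2
EG - F^2 = 509/288;  g^inv = (288/509) * [[73/64, 19/64], [19/64, 937/576]]
first-kind symbols [ij,l] = (1/2)(d_i g_jl + d_j g_il - d_l g_ij): [pp,p] = E_p/2 = 0, [pp,q] = F_p - E_q/2 = 0, [pq,p] = E_q/2 = 247/96, [pq,q] = G_p/2 = -39/32, [qq,p] = F_q - G_p/2 = 19/12, [qq,q] = G_q/2 = -3/4
Gamma^p_ij = (G*[ij,p] - F*[ij,q])/(EG - F^2), Gamma^q_ij = (E*[ij,q] - F*[ij,p])/(EG - F^2)
Gamma_ppp = 0, Gamma_ppq = 741/509, Gamma_pqq = 456/509, Gamma_qpp = 0, Gamma_qpq = -351/509, Gamma_qqq = -216/509
X = (1, 1/2), Y = (7/4, 1/6) at the point


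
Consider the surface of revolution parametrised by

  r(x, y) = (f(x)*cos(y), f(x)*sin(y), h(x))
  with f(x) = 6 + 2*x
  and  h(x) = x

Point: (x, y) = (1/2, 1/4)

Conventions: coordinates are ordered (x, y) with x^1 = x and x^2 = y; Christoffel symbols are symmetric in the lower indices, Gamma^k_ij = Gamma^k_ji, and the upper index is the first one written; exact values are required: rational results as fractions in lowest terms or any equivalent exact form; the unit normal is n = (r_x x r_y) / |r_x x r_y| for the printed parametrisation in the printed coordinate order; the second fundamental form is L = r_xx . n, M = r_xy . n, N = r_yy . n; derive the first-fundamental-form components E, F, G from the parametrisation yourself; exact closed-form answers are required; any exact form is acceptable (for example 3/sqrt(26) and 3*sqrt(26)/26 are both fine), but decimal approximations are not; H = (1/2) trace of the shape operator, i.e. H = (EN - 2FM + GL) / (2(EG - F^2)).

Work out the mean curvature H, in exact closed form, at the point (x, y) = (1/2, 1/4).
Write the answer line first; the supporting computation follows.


Answer: H = sqrt(5)/70

f = 7, f' = 2, f'' = 0, h' = 1, h'' = 0
E = 5, F = 0, G = 49; answer radicand W^2 = 5
unnormalised second-form numerators: l = 0, m = 0, n = 7; L = l/sqrt(5), and similarly M = m/sqrt(W^2), N = n/sqrt(W^2)
H = (E*n - 2*F*m + G*l) / (2*(EG - F^2)*sqrt(W^2)); E*n - 2*F*m + G*l = 35, EG - F^2 = 245, so H = (1/14)/sqrt(5)


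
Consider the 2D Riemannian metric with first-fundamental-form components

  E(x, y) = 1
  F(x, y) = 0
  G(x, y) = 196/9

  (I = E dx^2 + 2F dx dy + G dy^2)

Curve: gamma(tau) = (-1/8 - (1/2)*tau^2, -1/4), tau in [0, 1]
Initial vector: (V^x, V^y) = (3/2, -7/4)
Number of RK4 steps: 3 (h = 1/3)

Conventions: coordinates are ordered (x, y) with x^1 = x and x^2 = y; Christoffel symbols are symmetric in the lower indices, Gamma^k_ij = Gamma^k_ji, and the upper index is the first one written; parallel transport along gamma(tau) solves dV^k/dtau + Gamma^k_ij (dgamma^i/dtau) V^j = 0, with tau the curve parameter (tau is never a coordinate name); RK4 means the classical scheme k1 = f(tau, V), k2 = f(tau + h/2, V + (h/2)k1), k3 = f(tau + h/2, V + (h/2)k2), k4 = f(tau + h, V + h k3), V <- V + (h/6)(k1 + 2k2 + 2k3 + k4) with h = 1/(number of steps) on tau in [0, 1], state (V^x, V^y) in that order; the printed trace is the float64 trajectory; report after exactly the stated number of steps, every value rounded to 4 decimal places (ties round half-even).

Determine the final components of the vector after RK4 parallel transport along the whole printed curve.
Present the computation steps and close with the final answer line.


gamma'(tau) = (-tau, 0); f(tau, V)^k = -Gamma^k_ij(gamma(tau)) gamma'^i(tau) V^j; h = 1/3; intermediate values shown to 6 dp
curve data and Christoffel symbols at the stage parameters:
  tau = 0.000000: gamma = (-0.125000, -0.250000), gamma' = (0.000000, 0.000000); Gamma_xxx = 0.000000, Gamma_xxy = 0.000000, Gamma_xyy = 0.000000, Gamma_yxx = 0.000000, Gamma_yxy = 0.000000, Gamma_yyy = 0.000000
  tau = 0.166667: gamma = (-0.138889, -0.250000), gamma' = (-0.166667, 0.000000); Gamma_xxx = 0.000000, Gamma_xxy = 0.000000, Gamma_xyy = 0.000000, Gamma_yxx = 0.000000, Gamma_yxy = 0.000000, Gamma_yyy = 0.000000
  tau = 0.333333: gamma = (-0.180556, -0.250000), gamma' = (-0.333333, 0.000000); Gamma_xxx = 0.000000, Gamma_xxy = 0.000000, Gamma_xyy = 0.000000, Gamma_yxx = 0.000000, Gamma_yxy = 0.000000, Gamma_yyy = 0.000000
  tau = 0.500000: gamma = (-0.250000, -0.250000), gamma' = (-0.500000, 0.000000); Gamma_xxx = 0.000000, Gamma_xxy = 0.000000, Gamma_xyy = 0.000000, Gamma_yxx = 0.000000, Gamma_yxy = 0.000000, Gamma_yyy = 0.000000
  tau = 0.666667: gamma = (-0.347222, -0.250000), gamma' = (-0.666667, 0.000000); Gamma_xxx = 0.000000, Gamma_xxy = 0.000000, Gamma_xyy = 0.000000, Gamma_yxx = 0.000000, Gamma_yxy = 0.000000, Gamma_yyy = 0.000000
  tau = 0.833333: gamma = (-0.472222, -0.250000), gamma' = (-0.833333, 0.000000); Gamma_xxx = 0.000000, Gamma_xxy = 0.000000, Gamma_xyy = 0.000000, Gamma_yxx = 0.000000, Gamma_yxy = 0.000000, Gamma_yyy = 0.000000
  tau = 1.000000: gamma = (-0.625000, -0.250000), gamma' = (-1.000000, 0.000000); Gamma_xxx = 0.000000, Gamma_xxy = 0.000000, Gamma_xyy = 0.000000, Gamma_yxx = 0.000000, Gamma_yxy = 0.000000, Gamma_yyy = 0.000000
step 0: V^x = 1.5000, V^y = -1.7500
step 1: k1 = (0.000000, 0.000000), k2 = (0.000000, 0.000000), k3 = (0.000000, 0.000000), k4 = (0.000000, 0.000000); V <- V + (h/6)(k1 + 2k2 + 2k3 + k4): V^x = 1.5000, V^y = -1.7500
step 2: k1 = (0.000000, 0.000000), k2 = (0.000000, 0.000000), k3 = (0.000000, 0.000000), k4 = (0.000000, 0.000000); V <- V + (h/6)(k1 + 2k2 + 2k3 + k4): V^x = 1.5000, V^y = -1.7500
step 3: k1 = (0.000000, 0.000000), k2 = (0.000000, 0.000000), k3 = (0.000000, 0.000000), k4 = (0.000000, 0.000000); V <- V + (h/6)(k1 + 2k2 + 2k3 + k4): V^x = 1.5000, V^y = -1.7500

Answer: V^x = 1.5000, V^y = -1.7500


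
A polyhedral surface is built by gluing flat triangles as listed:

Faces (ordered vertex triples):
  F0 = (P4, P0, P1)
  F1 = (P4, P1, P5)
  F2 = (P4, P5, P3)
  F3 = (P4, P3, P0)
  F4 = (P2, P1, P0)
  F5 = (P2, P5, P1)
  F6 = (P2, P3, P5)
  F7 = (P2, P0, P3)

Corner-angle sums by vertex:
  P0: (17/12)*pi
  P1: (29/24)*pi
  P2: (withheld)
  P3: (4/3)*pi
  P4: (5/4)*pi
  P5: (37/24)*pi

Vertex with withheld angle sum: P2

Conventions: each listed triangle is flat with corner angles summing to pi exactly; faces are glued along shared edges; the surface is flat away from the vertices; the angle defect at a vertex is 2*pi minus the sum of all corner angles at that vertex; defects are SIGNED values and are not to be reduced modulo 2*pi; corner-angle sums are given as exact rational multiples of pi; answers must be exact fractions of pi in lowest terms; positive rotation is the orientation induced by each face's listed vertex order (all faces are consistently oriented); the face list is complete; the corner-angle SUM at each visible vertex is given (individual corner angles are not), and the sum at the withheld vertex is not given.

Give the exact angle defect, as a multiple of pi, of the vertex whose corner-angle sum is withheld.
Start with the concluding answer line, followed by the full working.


Answer: defect(P2) = (3/4)*pi

V = 6, E = 12, F = 8; chi = V - E + F = 2
Gauss-Bonnet: total defect = 2*pi*chi = 4*pi; visible defects sum to (13/4)*pi


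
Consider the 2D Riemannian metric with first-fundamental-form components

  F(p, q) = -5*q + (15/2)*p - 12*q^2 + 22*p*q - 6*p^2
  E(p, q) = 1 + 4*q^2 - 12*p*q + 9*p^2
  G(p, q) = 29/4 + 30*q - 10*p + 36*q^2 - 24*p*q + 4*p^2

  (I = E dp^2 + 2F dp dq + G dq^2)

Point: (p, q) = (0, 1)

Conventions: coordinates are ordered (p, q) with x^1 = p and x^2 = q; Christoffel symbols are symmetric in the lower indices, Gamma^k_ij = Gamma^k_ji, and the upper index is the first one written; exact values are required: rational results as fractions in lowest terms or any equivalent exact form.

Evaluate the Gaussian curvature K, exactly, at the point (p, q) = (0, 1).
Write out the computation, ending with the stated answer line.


E = 5, F = -17, G = 293/4, EG - F^2 = 309/4 at the point
E_p = -12, E_q = 8, F_p = 59/2, F_q = -29, G_p = -34, G_q = 102
E_qq = 8, F_pq = 22, G_pp = 8
Using the Brioschi determinant formula for K from the metric derivatives:
M1 = [[-E_qq/2 + F_pq - G_pp/2, E_p/2, F_p - E_q/2], [F_q - G_p/2, E, F], [G_q/2, F, G]] = [[14, -6, 51/2], [-12, 5, -17], [51, -17, 293/4]]; det M1 = -291
M2 = [[0, E_q/2, G_p/2], [E_q/2, E, F], [G_p/2, F, G]] = [[0, 4, -17], [4, 5, -17], [-17, -17, 293/4]]; det M2 = -305
det M1 - det M2 = 14; K = 14 / (309/4)^2 = 224/95481

Answer: K = 224/95481


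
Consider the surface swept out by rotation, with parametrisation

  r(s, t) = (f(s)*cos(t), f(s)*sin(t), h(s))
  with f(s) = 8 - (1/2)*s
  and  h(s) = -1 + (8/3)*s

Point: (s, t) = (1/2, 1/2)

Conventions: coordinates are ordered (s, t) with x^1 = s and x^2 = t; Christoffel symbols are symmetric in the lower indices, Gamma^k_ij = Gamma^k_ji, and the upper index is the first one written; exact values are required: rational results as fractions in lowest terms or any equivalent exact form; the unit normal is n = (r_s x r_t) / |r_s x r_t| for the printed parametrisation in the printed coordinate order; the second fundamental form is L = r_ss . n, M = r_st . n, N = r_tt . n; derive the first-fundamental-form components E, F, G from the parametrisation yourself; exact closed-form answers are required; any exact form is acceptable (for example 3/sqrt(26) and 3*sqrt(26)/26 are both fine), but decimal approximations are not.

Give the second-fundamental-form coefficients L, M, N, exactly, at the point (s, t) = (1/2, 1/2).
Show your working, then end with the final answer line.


f = 31/4, f' = -1/2, f'' = 0, h' = 8/3, h'' = 0
E = 265/36, F = 0, G = 961/16; answer radicand W^2 = 265/36
unnormalised second-form numerators: l = 0, m = 0, n = 62/3; L = l/sqrt(265/36), and similarly M = m/sqrt(W^2), N = n/sqrt(W^2)

Answer: L = 0, M = 0, N = 124*sqrt(265)/265


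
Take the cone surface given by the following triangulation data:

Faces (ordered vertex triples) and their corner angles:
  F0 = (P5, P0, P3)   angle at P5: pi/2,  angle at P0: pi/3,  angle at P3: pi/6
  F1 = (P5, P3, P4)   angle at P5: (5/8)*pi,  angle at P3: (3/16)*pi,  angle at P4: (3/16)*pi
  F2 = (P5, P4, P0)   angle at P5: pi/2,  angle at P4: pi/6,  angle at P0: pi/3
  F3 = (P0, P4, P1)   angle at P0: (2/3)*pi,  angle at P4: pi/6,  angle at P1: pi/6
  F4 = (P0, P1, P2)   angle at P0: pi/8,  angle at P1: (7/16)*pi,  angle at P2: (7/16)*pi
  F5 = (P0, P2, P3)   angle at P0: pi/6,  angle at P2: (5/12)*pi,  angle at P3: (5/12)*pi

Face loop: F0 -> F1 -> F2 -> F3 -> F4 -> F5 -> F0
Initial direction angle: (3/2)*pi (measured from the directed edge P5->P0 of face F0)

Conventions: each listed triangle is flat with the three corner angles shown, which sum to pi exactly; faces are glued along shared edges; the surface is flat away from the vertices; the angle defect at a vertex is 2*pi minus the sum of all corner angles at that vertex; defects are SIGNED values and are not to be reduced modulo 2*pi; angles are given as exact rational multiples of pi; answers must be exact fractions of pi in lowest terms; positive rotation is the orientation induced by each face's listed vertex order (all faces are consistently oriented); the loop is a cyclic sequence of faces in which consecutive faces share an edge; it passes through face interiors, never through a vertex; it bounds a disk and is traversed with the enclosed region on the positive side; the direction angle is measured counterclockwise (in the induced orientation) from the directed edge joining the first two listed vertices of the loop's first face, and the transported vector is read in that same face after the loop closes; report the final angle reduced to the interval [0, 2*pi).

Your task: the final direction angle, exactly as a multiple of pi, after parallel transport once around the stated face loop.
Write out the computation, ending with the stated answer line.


enclosed vertex P0: corner angles sum to (13/8)*pi, defect = 2*pi - (13/8)*pi = (3/8)*pi
enclosed vertex P5: corner angles sum to (13/8)*pi, defect = 2*pi - (13/8)*pi = (3/8)*pi
the final direction is the initial angle plus the enclosed defects, taken mod 2*pi in the induced orientation
final angle = (3/2)*pi + (3/4)*pi = pi/4 (mod 2*pi)

Answer: final direction angle = pi/4


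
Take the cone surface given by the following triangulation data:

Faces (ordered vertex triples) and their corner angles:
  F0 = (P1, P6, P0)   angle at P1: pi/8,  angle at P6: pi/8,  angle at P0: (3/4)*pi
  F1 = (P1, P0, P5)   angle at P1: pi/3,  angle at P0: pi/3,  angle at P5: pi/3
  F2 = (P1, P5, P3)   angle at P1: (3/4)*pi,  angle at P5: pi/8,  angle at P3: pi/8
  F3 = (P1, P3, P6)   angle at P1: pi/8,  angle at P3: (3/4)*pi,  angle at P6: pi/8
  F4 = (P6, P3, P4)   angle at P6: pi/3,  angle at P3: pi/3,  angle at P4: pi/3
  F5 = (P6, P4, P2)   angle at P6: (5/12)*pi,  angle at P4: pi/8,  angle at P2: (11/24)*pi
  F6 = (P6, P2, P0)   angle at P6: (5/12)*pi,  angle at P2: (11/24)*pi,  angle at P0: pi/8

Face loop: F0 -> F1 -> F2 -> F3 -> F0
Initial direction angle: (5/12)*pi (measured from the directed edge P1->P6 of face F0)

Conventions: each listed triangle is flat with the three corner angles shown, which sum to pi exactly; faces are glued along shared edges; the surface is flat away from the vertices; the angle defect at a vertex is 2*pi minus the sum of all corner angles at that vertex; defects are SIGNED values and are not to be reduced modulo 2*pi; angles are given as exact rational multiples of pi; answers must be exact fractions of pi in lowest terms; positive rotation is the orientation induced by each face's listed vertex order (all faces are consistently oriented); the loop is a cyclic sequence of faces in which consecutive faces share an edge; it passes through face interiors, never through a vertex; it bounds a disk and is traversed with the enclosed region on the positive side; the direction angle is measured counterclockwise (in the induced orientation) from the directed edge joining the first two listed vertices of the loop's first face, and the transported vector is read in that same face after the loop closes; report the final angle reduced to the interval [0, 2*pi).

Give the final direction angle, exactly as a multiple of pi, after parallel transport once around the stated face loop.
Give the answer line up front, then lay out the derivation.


Answer: final direction angle = (13/12)*pi

enclosed vertex P1: corner angles sum to (4/3)*pi, defect = 2*pi - (4/3)*pi = (2/3)*pi
holonomy = initial angle + sum of enclosed defects (mod 2*pi), positive in the induced orientation
final angle = (5/12)*pi + (2/3)*pi = (13/12)*pi (mod 2*pi)


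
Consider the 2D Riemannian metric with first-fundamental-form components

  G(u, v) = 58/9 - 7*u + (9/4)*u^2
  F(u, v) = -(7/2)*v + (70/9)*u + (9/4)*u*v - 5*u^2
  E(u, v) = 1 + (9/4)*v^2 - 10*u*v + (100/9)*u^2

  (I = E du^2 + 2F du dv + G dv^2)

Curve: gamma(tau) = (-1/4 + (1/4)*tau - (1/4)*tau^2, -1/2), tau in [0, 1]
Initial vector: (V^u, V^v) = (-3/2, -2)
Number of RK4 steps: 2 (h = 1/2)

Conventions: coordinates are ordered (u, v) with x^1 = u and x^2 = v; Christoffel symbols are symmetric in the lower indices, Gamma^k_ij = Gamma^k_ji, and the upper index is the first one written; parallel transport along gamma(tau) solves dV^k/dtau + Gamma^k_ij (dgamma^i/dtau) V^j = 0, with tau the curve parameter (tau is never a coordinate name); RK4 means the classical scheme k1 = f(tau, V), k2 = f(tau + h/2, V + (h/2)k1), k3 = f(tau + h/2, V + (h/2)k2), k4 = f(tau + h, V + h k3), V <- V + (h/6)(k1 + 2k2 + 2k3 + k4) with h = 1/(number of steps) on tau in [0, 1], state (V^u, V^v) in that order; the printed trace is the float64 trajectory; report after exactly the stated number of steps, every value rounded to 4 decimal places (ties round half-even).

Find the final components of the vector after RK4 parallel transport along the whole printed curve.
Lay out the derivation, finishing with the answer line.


gamma'(tau) = (1/4 - (1/2)*tau, 0); f(tau, V)^k = -Gamma^k_ij(gamma(tau)) gamma'^i(tau) V^j; h = 1/2; intermediate values shown to 6 dp
curve data and Christoffel symbols at the stage parameters:
  tau = 0.000000: gamma = (-0.250000, -0.500000), gamma' = (0.250000, 0.000000); Gamma_uuu = -0.033299, Gamma_uuv = 0.014984, Gamma_uvv = 0.000000, Gamma_vuu = 1.082206, Gamma_vuv = -0.486993, Gamma_vvv = 0.000000
  tau = 0.250000: gamma = (-0.203125, -0.500000), gamma' = (0.125000, 0.000000); Gamma_uuu = 0.030517, Gamma_uuv = -0.013733, Gamma_uvv = 0.000000, Gamma_vuu = 1.104079, Gamma_vuv = -0.496835, Gamma_vvv = 0.000000
  tau = 0.500000: gamma = (-0.187500, -0.500000), gamma' = (0.000000, 0.000000); Gamma_uuu = 0.053067, Gamma_uuv = -0.023880, Gamma_uvv = 0.000000, Gamma_vuu = 1.109990, Gamma_vuv = -0.499496, Gamma_vvv = 0.000000
  tau = 0.750000: gamma = (-0.203125, -0.500000), gamma' = (-0.125000, 0.000000); Gamma_uuu = 0.030517, Gamma_uuv = -0.013733, Gamma_uvv = 0.000000, Gamma_vuu = 1.104079, Gamma_vuv = -0.496835, Gamma_vvv = 0.000000
  tau = 1.000000: gamma = (-0.250000, -0.500000), gamma' = (-0.250000, 0.000000); Gamma_uuu = -0.033299, Gamma_uuv = 0.014984, Gamma_uvv = 0.000000, Gamma_vuu = 1.082206, Gamma_vuv = -0.486993, Gamma_vvv = 0.000000
step 0: V^u = -1.5000, V^v = -2.0000
step 1: k1 = (-0.004995, 0.162331), k2 = (0.002363, 0.085499), k3 = (0.002323, 0.084052), k4 = (0.000000, 0.000000); V <- V + (h/6)(k1 + 2k2 + 2k3 + k4): V^u = -1.4996, V^v = -1.9582
step 2: k1 = (0.000000, 0.000000), k2 = (-0.002359, -0.085351), k3 = (-0.002325, -0.084107), k4 = (0.005000, -0.162514); V <- V + (h/6)(k1 + 2k2 + 2k3 + k4): V^u = -1.5000, V^v = -2.0000

Answer: V^u = -1.5000, V^v = -2.0000


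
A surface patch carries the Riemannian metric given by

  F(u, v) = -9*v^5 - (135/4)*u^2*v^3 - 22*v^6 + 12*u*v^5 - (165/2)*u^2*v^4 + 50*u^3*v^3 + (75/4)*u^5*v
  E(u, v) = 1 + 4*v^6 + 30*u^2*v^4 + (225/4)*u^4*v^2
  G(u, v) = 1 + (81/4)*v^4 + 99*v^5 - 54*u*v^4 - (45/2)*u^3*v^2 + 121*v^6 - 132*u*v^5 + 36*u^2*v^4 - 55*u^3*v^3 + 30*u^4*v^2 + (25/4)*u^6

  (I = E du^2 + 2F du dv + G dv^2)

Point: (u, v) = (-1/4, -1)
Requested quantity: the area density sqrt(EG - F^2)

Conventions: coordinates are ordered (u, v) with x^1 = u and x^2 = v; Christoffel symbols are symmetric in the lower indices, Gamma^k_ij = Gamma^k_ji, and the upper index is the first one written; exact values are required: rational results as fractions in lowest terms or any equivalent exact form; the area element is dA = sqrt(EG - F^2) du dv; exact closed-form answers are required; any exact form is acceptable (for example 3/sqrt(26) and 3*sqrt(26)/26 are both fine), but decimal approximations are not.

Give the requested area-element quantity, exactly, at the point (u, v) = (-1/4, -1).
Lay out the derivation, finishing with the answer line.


E = 7265/1024, F = -50165/4096, G = 419609/16384; EG - F^2 = 519465/16384

Answer: sqrt(EG - F^2) = sqrt(519465)/128


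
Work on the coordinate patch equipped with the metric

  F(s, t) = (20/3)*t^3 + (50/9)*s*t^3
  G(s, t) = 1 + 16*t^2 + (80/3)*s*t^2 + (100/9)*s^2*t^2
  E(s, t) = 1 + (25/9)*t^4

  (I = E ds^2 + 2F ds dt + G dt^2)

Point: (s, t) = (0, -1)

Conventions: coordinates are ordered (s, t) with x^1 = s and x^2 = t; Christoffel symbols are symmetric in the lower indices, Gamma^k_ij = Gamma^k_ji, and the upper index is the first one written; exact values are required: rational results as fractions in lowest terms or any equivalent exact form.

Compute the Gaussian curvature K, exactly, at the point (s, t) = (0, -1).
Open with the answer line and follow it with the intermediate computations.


Answer: K = -225/7921

E = 34/9, F = -20/3, G = 17, EG - F^2 = 178/9 at the point
E_s = 0, E_t = -100/9, F_s = -50/9, F_t = 20, G_s = 80/3, G_t = -32
E_tt = 100/3, F_st = 50/3, G_ss = 200/9
Apply the Brioschi formula K = (det M1 - det M2)/(EG - F^2)^2 over the derivative matrices of E, F, G.
M1 = [[-E_tt/2 + F_st - G_ss/2, E_s/2, F_s - E_t/2], [F_t - G_s/2, E, F], [G_t/2, F, G]] = [[-100/9, 0, 0], [20/3, 34/9, -20/3], [-16, -20/3, 17]]; det M1 = -17800/81
M2 = [[0, E_t/2, G_s/2], [E_t/2, E, F], [G_s/2, F, G]] = [[0, -50/9, 40/3], [-50/9, 34/9, -20/3], [40/3, -20/3, 17]]; det M2 = -16900/81
det M1 - det M2 = -100/9; K = -100/9 / (178/9)^2 = -225/7921


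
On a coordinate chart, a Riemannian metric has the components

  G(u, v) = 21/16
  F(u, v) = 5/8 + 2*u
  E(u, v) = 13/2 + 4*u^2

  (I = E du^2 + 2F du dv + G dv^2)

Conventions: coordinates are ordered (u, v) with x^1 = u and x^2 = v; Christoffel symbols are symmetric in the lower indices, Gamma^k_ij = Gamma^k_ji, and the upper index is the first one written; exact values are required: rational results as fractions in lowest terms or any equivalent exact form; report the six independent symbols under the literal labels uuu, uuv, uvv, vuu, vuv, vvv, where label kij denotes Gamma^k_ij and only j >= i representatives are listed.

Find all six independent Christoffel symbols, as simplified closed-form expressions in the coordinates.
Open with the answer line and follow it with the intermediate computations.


Answer: Gamma_uuu = (80*u - 80)/(80*u^2 - 160*u + 521), Gamma_uuv = 0, Gamma_uvv = 0, Gamma_vuu = (832 - 160*u)/(80*u^2 - 160*u + 521), Gamma_vuv = 0, Gamma_vvv = 0

E = 13/2 + 4*u^2; F = 5/8 + 2*u; G = 21/16
Gamma^k_ij = (1/2) g^{kl} (d_i g_jl + d_j g_il - d_l g_ij), with g^inv = (1/(EG-F^2)) [[G, -F], [-F, E]]
first partials: E_u = 8*u, E_v = 0, F_u = 2, F_v = 0, G_u = 0, G_v = 0
D = EG - F^2 = 521/64 - (5/2)*u + (5/4)*u^2
expanded: Gamma^u_uu = (G E_u - 2F F_u + F E_v)/(2D), Gamma^u_uv = (G E_v - F G_u)/(2D), Gamma^u_vv = (2G F_v - G G_u - F G_v)/(2D), Gamma^v_uu = (2E F_u - E E_v - F E_u)/(2D), Gamma^v_uv = (E G_u - F E_v)/(2D), Gamma^v_vv = (E G_v - 2F F_v + F G_u)/(2D); substitute and cancel common factors


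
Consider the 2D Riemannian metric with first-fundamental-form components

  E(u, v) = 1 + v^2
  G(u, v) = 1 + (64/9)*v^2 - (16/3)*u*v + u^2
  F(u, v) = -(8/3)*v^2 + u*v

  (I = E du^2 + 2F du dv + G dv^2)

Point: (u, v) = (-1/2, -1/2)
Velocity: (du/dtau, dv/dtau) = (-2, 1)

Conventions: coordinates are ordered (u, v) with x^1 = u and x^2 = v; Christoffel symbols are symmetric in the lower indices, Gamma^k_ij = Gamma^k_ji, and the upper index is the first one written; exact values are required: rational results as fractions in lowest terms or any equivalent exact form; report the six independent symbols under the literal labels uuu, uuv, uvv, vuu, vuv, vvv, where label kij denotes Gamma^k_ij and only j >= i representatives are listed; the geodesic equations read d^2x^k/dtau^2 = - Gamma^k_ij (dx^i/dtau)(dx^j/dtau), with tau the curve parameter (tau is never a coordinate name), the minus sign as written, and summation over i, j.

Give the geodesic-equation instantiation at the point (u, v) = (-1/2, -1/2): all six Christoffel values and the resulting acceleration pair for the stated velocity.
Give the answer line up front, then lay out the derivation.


Answer: Gamma_uuu = 0, Gamma_uuv = -9/35, Gamma_uvv = 24/35, Gamma_vuu = 0, Gamma_vuv = 3/7, Gamma_vvv = -8/7; accelerations (d^2u/dtau^2, d^2v/dtau^2) = (-12/7, 20/7)

E = 5/4, F = -5/12, G = 61/36 at the point
E_u = 0, E_v = -1, F_u = -1/2, F_v = 13/6, G_u = 5/3, G_v = -40/9
EG - F^2 = 35/18;  g^inv = (18/35) * [[61/36, 5/12], [5/12, 5/4]]
first-kind symbols [ij,l] = (1/2)(d_i g_jl + d_j g_il - d_l g_ij): [uu,u] = E_u/2 = 0, [uu,v] = F_u - E_v/2 = 0, [uv,u] = E_v/2 = -1/2, [uv,v] = G_u/2 = 5/6, [vv,u] = F_v - G_u/2 = 4/3, [vv,v] = G_v/2 = -20/9
Gamma^u_ij = (G*[ij,u] - F*[ij,v])/(EG - F^2), Gamma^v_ij = (E*[ij,v] - F*[ij,u])/(EG - F^2)
Gamma_uuu = 0, Gamma_uuv = -9/35, Gamma_uvv = 24/35, Gamma_vuu = 0, Gamma_vuv = 3/7, Gamma_vvv = -8/7
d^2u/dtau^2 = -(Gamma_uuu*(-2)^2 + 2*Gamma_uuv*(-2)*(1) + Gamma_uvv*(1)^2) = -12/7
d^2v/dtau^2 = -(Gamma_vuu*(-2)^2 + 2*Gamma_vuv*(-2)*(1) + Gamma_vvv*(1)^2) = 20/7


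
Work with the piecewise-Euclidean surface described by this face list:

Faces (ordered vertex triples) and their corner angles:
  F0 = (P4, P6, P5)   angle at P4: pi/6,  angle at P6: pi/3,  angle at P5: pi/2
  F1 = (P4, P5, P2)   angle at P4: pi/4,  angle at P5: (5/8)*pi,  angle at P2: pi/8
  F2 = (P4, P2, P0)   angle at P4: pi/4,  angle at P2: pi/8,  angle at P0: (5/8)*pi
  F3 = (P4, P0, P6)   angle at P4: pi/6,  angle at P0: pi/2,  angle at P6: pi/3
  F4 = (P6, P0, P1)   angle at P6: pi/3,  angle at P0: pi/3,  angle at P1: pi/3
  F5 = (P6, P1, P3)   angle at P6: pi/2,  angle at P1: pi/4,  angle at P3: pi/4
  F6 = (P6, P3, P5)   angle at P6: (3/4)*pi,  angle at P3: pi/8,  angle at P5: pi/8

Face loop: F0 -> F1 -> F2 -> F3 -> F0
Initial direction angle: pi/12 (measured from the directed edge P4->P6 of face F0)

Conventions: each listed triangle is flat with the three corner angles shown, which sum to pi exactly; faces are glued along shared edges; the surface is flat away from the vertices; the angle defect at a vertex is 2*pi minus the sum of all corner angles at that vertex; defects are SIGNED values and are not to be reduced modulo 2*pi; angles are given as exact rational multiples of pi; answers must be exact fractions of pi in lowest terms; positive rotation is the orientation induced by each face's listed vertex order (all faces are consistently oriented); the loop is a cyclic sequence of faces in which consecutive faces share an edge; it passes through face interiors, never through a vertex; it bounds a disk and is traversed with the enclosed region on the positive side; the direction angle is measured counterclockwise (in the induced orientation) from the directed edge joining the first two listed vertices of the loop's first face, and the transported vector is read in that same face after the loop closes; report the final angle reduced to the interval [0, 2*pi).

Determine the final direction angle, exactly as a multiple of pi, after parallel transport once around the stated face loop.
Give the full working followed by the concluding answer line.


enclosed vertex P4: corner angles sum to (5/6)*pi, defect = 2*pi - (5/6)*pi = (7/6)*pi
adding the enclosed defects to the starting angle (mod 2*pi, induced orientation) gives the holonomy
final angle = pi/12 + (7/6)*pi = (5/4)*pi (mod 2*pi)

Answer: final direction angle = (5/4)*pi


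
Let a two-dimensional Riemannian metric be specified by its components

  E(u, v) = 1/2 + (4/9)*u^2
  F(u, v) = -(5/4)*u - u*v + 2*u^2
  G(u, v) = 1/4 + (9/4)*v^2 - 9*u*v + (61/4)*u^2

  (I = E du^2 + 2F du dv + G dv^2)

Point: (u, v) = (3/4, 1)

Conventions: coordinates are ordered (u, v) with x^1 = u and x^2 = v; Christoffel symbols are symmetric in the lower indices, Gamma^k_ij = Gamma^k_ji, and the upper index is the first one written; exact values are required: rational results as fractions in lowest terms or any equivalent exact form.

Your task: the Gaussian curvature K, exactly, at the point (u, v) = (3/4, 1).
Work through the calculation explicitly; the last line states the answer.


E = 3/4, F = -9/16, G = 277/64, EG - F^2 = 375/128 at the point
E_u = 2/3, E_v = 0, F_u = 3/4, F_v = -3/4, G_u = 111/8, G_v = -9/4
E_vv = 0, F_uv = -1, G_uu = 61/2
Brioschi: K = (det M1 - det M2) / (EG - F^2)^2 with the standard first/second-derivative matrices M1, M2.
M1 = [[-E_vv/2 + F_uv - G_uu/2, E_u/2, F_u - E_v/2], [F_v - G_u/2, E, F], [G_v/2, F, G]] = [[-65/4, 1/3, 3/4], [-123/16, 3/4, -9/16], [-9/8, -9/16, 277/64]]; det M1 = -4151/128
M2 = [[0, E_v/2, G_u/2], [E_v/2, E, F], [G_u/2, F, G]] = [[0, 0, 111/16], [0, 3/4, -9/16], [111/16, -9/16, 277/64]]; det M2 = -36963/1024
det M1 - det M2 = 3755/1024; K = 3755/1024 / (375/128)^2 = 12016/28125

Answer: K = 12016/28125


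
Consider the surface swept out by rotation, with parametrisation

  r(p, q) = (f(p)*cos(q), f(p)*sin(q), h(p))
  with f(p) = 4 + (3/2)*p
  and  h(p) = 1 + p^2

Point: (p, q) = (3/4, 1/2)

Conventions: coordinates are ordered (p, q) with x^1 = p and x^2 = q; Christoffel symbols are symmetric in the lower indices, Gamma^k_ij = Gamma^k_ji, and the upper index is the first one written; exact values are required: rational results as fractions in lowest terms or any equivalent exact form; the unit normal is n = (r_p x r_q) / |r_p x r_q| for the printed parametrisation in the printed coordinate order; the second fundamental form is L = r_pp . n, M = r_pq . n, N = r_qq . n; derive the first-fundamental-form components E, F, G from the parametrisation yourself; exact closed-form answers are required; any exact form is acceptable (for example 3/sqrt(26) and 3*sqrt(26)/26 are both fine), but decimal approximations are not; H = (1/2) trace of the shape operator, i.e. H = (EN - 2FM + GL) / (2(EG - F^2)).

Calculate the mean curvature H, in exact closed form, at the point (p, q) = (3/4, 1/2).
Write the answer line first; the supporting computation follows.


Answer: H = 59*sqrt(2)/369

f = 41/8, f' = 3/2, f'' = 0, h' = 3/2, h'' = 2
E = 9/2, F = 0, G = 1681/64; answer radicand W^2 = 9/2
unnormalised second-form numerators: l = 3, m = 0, n = 123/16; L = l/sqrt(9/2), and similarly M = m/sqrt(W^2), N = n/sqrt(W^2)
H = (E*n - 2*F*m + G*l) / (2*(EG - F^2)*sqrt(W^2)); E*n - 2*F*m + G*l = 7257/64, EG - F^2 = 15129/128, so H = (59/123)/sqrt(9/2)


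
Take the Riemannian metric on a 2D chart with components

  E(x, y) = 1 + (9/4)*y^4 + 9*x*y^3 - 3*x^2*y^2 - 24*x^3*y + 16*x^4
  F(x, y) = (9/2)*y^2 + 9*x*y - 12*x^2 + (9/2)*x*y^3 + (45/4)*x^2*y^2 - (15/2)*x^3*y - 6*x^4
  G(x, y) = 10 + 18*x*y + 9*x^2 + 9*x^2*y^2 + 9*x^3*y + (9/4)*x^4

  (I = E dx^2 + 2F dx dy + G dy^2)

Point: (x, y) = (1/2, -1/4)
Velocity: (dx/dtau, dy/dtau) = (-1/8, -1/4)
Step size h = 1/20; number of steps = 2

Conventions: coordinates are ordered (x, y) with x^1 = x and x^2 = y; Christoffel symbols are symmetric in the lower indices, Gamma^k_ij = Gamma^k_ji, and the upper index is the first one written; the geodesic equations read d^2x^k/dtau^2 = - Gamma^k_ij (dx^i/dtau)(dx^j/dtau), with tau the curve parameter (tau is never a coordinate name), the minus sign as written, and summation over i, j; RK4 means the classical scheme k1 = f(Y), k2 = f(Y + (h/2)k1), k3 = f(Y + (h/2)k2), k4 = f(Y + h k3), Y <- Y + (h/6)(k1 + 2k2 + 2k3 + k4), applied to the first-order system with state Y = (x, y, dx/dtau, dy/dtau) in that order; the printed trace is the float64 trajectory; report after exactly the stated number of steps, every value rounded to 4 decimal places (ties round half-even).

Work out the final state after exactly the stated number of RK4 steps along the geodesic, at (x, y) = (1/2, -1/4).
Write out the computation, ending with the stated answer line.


f(Y) = (dx/dtau, dy/dtau, -Gamma^x_ij Y'^i Y'^j, -Gamma^y_ij Y'^i Y'^j) with the Gammas evaluated at the stage position; h = 0.050000; intermediate values shown to 6 dp
step 0: x = 0.5000, y = -0.2500, dx/dtau = -0.1250, dy/dtau = -0.2500
step 1:
  k1: at (x, y) = (0.500000, -0.250000), (dx/dtau, dy/dtau) = (-0.125000, -0.250000); Gamma_xxx = 0.522775, Gamma_xxy = -0.082543, Gamma_xyy = -0.165087, Gamma_yxx = -1.224058, Gamma_yxy = 0.193272, Gamma_yyy = 0.386545; k1 = (-0.125000, -0.250000, 0.007309, -0.017113)
  k2: at (x, y) = (0.496875, -0.256250), (dx/dtau, dy/dtau) = (-0.124817, -0.250428); Gamma_xxx = 0.522217, Gamma_xxy = -0.079468, Gamma_xyy = -0.164096, Gamma_yxx = -1.227812, Gamma_yxy = 0.186841, Gamma_yyy = 0.385815; k2 = (-0.124817, -0.250428, 0.007123, -0.016748)
  k3: at (x, y) = (0.496880, -0.256261), (dx/dtau, dy/dtau) = (-0.124822, -0.250419); Gamma_xxx = 0.522236, Gamma_xxy = -0.079468, Gamma_xyy = -0.164101, Gamma_yxx = -1.227825, Gamma_yxy = 0.186835, Gamma_yyy = 0.385817; k3 = (-0.124822, -0.250419, 0.007122, -0.016744)
  k4: at (x, y) = (0.493759, -0.262521), (dx/dtau, dy/dtau) = (-0.124644, -0.250837); Gamma_xxx = 0.521590, Gamma_xxy = -0.076375, Gamma_xyy = -0.163081, Gamma_yxx = -1.231625, Gamma_yxy = 0.180342, Gamma_yyy = 0.385082; k4 = (-0.124644, -0.250837, 0.006933, -0.016371)
  Y <- Y + (h/6)(k1 + 2k2 + 2k3 + k4): x = 0.4938, y = -0.2625, dx/dtau = -0.1246, dy/dtau = -0.2508
step 2:
  k1: at (x, y) = (0.493759, -0.262521), (dx/dtau, dy/dtau) = (-0.124644, -0.250837); Gamma_xxx = 0.521591, Gamma_xxy = -0.076375, Gamma_xyy = -0.163081, Gamma_yxx = -1.231625, Gamma_yxy = 0.180342, Gamma_yyy = 0.385082; k1 = (-0.124644, -0.250837, 0.006933, -0.016371)
  k2: at (x, y) = (0.490643, -0.268792), (dx/dtau, dy/dtau) = (-0.124471, -0.251247); Gamma_xxx = 0.520856, Gamma_xxy = -0.073265, Gamma_xyy = -0.162033, Gamma_yxx = -1.235470, Gamma_yxy = 0.173786, Gamma_yyy = 0.384343; k2 = (-0.124471, -0.251247, 0.006741, -0.015990)
  k3: at (x, y) = (0.490647, -0.268802), (dx/dtau, dy/dtau) = (-0.124475, -0.251237); Gamma_xxx = 0.520875, Gamma_xxy = -0.073265, Gamma_xyy = -0.162038, Gamma_yxx = -1.235483, Gamma_yxy = 0.173780, Gamma_yyy = 0.384344; k3 = (-0.124475, -0.251237, 0.006740, -0.015986)
  k4: at (x, y) = (0.487535, -0.275083), (dx/dtau, dy/dtau) = (-0.124307, -0.251637); Gamma_xxx = 0.520046, Gamma_xxy = -0.070141, Gamma_xyy = -0.160960, Gamma_yxx = -1.239373, Gamma_yxy = 0.167161, Gamma_yyy = 0.383600; k4 = (-0.124307, -0.251637, 0.006544, -0.015597)
  Y <- Y + (h/6)(k1 + 2k2 + 2k3 + k4): x = 0.4875, y = -0.2751, dx/dtau = -0.1243, dy/dtau = -0.2516

Answer: x = 0.4875, y = -0.2751, dx/dtau = -0.1243, dy/dtau = -0.2516


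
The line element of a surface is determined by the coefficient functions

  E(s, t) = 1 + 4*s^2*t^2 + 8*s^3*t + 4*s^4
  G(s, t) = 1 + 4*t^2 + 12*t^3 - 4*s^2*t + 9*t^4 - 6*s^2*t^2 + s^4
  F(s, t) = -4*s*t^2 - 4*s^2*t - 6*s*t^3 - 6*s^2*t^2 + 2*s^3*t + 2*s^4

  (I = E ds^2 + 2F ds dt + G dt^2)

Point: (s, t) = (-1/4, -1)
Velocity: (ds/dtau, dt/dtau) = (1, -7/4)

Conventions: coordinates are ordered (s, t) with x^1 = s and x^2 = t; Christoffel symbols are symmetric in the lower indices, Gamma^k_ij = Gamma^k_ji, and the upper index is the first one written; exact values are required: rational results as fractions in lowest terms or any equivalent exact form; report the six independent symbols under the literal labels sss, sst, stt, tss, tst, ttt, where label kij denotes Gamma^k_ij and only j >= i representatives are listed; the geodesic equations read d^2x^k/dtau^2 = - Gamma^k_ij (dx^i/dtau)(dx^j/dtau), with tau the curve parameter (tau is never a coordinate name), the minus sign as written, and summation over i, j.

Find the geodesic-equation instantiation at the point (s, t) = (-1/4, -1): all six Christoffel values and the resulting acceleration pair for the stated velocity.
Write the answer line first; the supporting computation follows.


Answer: Gamma_sss = -480/581, Gamma_sst = -80/581, Gamma_stt = 640/581, Gamma_tss = 720/581, Gamma_tst = 120/581, Gamma_ttt = -960/581; accelerations (d^2s/dtau^2, d^2t/dtau^2) = (-1760/581, 2640/581)

E = 89/64, F = -75/128, G = 481/256 at the point
E_s = -15/4, E_t = -5/8, F_s = 5/2, F_t = 95/32, G_s = 15/16, G_t = -15/2
EG - F^2 = 581/256;  g^inv = (256/581) * [[481/256, 75/128], [75/128, 89/64]]
first-kind symbols [ij,l] = (1/2)(d_i g_jl + d_j g_il - d_l g_ij): [ss,s] = E_s/2 = -15/8, [ss,t] = F_s - E_t/2 = 45/16, [st,s] = E_t/2 = -5/16, [st,t] = G_s/2 = 15/32, [tt,s] = F_t - G_s/2 = 5/2, [tt,t] = G_t/2 = -15/4
Gamma^s_ij = (G*[ij,s] - F*[ij,t])/(EG - F^2), Gamma^t_ij = (E*[ij,t] - F*[ij,s])/(EG - F^2)
Gamma_sss = -480/581, Gamma_sst = -80/581, Gamma_stt = 640/581, Gamma_tss = 720/581, Gamma_tst = 120/581, Gamma_ttt = -960/581
d^2s/dtau^2 = -(Gamma_sss*(1)^2 + 2*Gamma_sst*(1)*(-7/4) + Gamma_stt*(-7/4)^2) = -1760/581
d^2t/dtau^2 = -(Gamma_tss*(1)^2 + 2*Gamma_tst*(1)*(-7/4) + Gamma_ttt*(-7/4)^2) = 2640/581


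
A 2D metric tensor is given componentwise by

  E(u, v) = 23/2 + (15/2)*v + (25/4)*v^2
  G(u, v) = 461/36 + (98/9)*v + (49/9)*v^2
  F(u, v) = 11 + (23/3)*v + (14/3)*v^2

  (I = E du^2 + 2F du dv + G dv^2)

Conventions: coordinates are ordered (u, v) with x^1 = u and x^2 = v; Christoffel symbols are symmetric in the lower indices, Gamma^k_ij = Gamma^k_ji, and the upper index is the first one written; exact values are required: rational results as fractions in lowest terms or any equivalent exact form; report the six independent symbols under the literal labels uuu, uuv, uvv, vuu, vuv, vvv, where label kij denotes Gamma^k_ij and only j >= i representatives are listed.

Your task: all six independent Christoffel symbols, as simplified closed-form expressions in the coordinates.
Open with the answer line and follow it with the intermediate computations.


Answer: Gamma_uuu = (4200*v^3 + 9420*v^2 + 14040*v + 5940)/(1764*v^4 + 5376*v^3 + 9053*v^2 + 7574*v + 3782), Gamma_uuv = (4900*v^3 + 12740*v^2 + 17405*v + 6915)/(1764*v^4 + 5376*v^3 + 9053*v^2 + 7574*v + 3782), Gamma_uvv = (10976*v^3 + 32928*v^2 + 43792*v + 16540)/(5292*v^4 + 16128*v^3 + 27159*v^2 + 22722*v + 11346), Gamma_vuu = (-5625*v^3 - 10125*v^2 - 14400*v - 6210)/(1764*v^4 + 5376*v^3 + 9053*v^2 + 7574*v + 3782), Gamma_vuv = (-4200*v^3 - 9420*v^2 - 14040*v - 5940)/(1764*v^4 + 5376*v^3 + 9053*v^2 + 7574*v + 3782), Gamma_vvv = (-1372*v^3 - 4676*v^2 - 8352*v - 3128)/(1764*v^4 + 5376*v^3 + 9053*v^2 + 7574*v + 3782)

E = 23/2 + (15/2)*v + (25/4)*v^2; F = 11 + (23/3)*v + (14/3)*v^2; G = 461/36 + (98/9)*v + (49/9)*v^2
Gamma^k_ij = (1/2) g^{kl} (d_i g_jl + d_j g_il - d_l g_ij), with g^inv = (1/(EG-F^2)) [[G, -F], [-F, E]]
first partials: E_u = 0, E_v = 15/2 + (25/2)*v, F_u = 0, F_v = 23/3 + (28/3)*v, G_u = 0, G_v = 98/9 + (98/9)*v
D = EG - F^2 = 1891/72 + (3787/72)*v + (9053/144)*v^2 + (112/3)*v^3 + (49/4)*v^4
expanded: Gamma^u_uu = (G E_u - 2F F_u + F E_v)/(2D), Gamma^u_uv = (G E_v - F G_u)/(2D), Gamma^u_vv = (2G F_v - G G_u - F G_v)/(2D), Gamma^v_uu = (2E F_u - E E_v - F E_u)/(2D), Gamma^v_uv = (E G_u - F E_v)/(2D), Gamma^v_vv = (E G_v - 2F F_v + F G_u)/(2D); substitute and cancel common factors
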